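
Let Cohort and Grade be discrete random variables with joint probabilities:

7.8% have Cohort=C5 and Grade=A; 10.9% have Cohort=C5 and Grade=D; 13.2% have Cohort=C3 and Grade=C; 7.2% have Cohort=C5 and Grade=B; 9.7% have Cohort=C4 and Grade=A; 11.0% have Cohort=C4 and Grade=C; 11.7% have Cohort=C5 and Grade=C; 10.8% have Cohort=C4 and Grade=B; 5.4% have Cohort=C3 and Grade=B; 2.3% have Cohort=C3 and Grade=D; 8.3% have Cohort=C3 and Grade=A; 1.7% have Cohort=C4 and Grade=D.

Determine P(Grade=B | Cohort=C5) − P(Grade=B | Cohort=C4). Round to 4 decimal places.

P(Cohort=C5) = 0.078 + 0.072 + 0.117 + 0.109 = 0.376; P(Grade=B | Cohort=C5) = 0.072/0.376 = 0.19149.
P(Cohort=C4) = 0.097 + 0.108 + 0.110 + 0.017 = 0.332; P(Grade=B | Cohort=C4) = 0.108/0.332 = 0.32530.
Difference = -0.1338.

-0.1338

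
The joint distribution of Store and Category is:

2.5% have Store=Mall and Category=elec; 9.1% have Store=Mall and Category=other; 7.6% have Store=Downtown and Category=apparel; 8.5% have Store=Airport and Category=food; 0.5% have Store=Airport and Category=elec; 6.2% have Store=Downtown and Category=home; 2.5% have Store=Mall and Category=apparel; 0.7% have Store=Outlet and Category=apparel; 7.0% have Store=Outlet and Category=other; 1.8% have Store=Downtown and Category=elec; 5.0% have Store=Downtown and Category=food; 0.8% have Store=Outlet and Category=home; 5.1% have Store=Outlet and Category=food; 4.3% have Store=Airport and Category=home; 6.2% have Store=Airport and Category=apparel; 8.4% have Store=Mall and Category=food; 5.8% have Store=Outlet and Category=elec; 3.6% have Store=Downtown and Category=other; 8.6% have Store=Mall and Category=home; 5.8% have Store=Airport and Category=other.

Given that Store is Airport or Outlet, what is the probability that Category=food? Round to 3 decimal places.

P(Store=Airport) = 0.085 + 0.062 + 0.005 + 0.043 + 0.058 = 0.253.
P(Store=Outlet) = 0.051 + 0.007 + 0.058 + 0.008 + 0.070 = 0.194.
P(Store ∈ {Airport, Outlet}) = 0.253 + 0.194 = 0.447; P(Category=food, Store ∈ {Airport, Outlet}) = 0.085 + 0.051 = 0.136.
P(Category=food | Store ∈ {Airport, Outlet}) = 0.136/0.447 = 0.304.

0.304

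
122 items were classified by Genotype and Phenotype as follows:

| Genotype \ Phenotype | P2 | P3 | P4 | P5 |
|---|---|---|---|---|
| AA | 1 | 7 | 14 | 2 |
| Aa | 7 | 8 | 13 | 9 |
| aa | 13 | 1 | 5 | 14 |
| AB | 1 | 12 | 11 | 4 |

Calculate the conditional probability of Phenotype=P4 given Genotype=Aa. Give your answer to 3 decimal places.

0.351

Total with Genotype=Aa: 7 + 8 + 13 + 9 = 37.
P(Phenotype=P4 | Genotype=Aa) = 13/37 = 0.351.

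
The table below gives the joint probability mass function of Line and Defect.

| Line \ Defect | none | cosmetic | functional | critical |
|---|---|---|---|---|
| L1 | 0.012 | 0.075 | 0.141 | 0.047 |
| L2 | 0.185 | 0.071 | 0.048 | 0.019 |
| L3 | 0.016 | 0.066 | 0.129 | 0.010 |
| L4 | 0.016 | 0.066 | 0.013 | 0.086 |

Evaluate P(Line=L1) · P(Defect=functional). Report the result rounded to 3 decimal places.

P(Line=L1) = 0.012 + 0.075 + 0.141 + 0.047 = 0.275.
P(Defect=functional) = 0.141 + 0.048 + 0.129 + 0.013 = 0.331.
Product: 0.275 × 0.331 = 0.091.

0.091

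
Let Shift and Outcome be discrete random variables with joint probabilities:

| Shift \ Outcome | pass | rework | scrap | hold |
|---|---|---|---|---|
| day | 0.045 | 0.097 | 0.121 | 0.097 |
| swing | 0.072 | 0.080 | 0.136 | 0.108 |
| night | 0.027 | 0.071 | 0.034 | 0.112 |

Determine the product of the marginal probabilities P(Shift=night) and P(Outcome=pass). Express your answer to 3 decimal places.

P(Shift=night) = 0.027 + 0.071 + 0.034 + 0.112 = 0.244.
P(Outcome=pass) = 0.045 + 0.072 + 0.027 = 0.144.
Product: 0.244 × 0.144 = 0.035.

0.035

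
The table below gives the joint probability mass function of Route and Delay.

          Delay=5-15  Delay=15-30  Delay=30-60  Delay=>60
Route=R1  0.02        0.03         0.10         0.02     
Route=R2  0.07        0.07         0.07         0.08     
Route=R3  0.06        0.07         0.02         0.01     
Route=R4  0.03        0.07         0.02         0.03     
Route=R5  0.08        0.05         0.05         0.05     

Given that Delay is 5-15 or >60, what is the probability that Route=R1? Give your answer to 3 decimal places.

P(Delay=5-15) = 0.02 + 0.07 + 0.06 + 0.03 + 0.08 = 0.26.
P(Delay=>60) = 0.02 + 0.08 + 0.01 + 0.03 + 0.05 = 0.19.
P(Delay ∈ {5-15, >60}) = 0.26 + 0.19 = 0.45; P(Route=R1, Delay ∈ {5-15, >60}) = 0.02 + 0.02 = 0.04.
P(Route=R1 | Delay ∈ {5-15, >60}) = 0.04/0.45 = 0.089.

0.089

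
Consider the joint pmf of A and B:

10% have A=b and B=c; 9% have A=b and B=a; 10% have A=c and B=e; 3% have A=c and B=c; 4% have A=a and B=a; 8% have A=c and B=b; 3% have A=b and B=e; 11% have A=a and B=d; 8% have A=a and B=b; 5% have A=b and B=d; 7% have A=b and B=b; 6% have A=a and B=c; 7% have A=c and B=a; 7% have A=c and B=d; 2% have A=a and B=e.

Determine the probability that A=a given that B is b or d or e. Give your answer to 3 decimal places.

0.344

P(B=b) = 0.08 + 0.07 + 0.08 = 0.23.
P(B=d) = 0.11 + 0.05 + 0.07 = 0.23.
P(B=e) = 0.02 + 0.03 + 0.10 = 0.15.
P(B ∈ {b, d, e}) = 0.23 + 0.23 + 0.15 = 0.61; P(A=a, B ∈ {b, d, e}) = 0.08 + 0.11 + 0.02 = 0.21.
P(A=a | B ∈ {b, d, e}) = 0.21/0.61 = 0.344.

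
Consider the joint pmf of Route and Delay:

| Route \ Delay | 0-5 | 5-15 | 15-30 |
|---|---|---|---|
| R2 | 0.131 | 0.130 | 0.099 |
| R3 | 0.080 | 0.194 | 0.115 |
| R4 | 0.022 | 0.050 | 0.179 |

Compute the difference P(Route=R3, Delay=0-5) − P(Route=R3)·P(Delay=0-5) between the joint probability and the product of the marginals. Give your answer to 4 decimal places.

-0.0106

P(Route=R3) = 0.080 + 0.194 + 0.115 = 0.389.
P(Delay=0-5) = 0.131 + 0.080 + 0.022 = 0.233.
P(Route=R3, Delay=0-5) − P(Route=R3)P(Delay=0-5) = 0.080 − 0.389×0.233 = -0.0106.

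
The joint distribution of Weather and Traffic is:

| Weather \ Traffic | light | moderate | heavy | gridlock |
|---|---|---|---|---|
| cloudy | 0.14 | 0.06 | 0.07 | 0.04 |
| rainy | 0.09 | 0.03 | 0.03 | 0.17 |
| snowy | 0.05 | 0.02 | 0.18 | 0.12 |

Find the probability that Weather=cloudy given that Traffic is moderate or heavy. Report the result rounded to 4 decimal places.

P(Traffic=moderate) = 0.06 + 0.03 + 0.02 = 0.11.
P(Traffic=heavy) = 0.07 + 0.03 + 0.18 = 0.28.
P(Traffic ∈ {moderate, heavy}) = 0.11 + 0.28 = 0.39; P(Weather=cloudy, Traffic ∈ {moderate, heavy}) = 0.06 + 0.07 = 0.13.
P(Weather=cloudy | Traffic ∈ {moderate, heavy}) = 0.13/0.39 = 0.3333.

0.3333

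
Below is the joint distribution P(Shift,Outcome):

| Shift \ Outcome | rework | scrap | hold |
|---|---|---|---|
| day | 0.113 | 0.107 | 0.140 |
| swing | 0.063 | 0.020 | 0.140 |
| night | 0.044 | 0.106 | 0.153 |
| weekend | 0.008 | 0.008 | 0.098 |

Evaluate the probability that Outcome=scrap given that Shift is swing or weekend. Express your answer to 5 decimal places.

0.08309

P(Shift=swing) = 0.063 + 0.020 + 0.140 = 0.223.
P(Shift=weekend) = 0.008 + 0.008 + 0.098 = 0.114.
P(Shift ∈ {swing, weekend}) = 0.223 + 0.114 = 0.337; P(Outcome=scrap, Shift ∈ {swing, weekend}) = 0.020 + 0.008 = 0.028.
P(Outcome=scrap | Shift ∈ {swing, weekend}) = 0.028/0.337 = 0.08309.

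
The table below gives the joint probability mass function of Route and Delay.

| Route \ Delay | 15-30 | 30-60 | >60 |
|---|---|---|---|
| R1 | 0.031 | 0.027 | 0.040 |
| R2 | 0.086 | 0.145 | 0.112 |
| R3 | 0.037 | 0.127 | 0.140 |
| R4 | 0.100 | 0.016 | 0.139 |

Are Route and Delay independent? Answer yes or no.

no

P(Route=R4) = 0.255 and P(Delay=30-60) = 0.315, so their product is 0.08033, but P(Route=R4, Delay=30-60) = 0.016. Since these differ, Route and Delay are not independent.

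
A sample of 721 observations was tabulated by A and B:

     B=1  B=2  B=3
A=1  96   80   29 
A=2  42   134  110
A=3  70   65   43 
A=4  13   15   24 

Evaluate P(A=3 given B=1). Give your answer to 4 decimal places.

0.3167

Total with B=1: 96 + 42 + 70 + 13 = 221.
P(A=3 | B=1) = 70/221 = 0.3167.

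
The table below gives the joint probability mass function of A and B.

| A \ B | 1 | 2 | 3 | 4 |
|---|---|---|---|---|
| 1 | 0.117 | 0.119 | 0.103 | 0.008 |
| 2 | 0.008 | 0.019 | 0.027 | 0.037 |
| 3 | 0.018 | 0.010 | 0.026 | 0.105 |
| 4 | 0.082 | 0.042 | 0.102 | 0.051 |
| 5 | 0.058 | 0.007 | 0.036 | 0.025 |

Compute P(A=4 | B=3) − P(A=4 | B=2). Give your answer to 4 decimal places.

P(B=3) = 0.103 + 0.027 + 0.026 + 0.102 + 0.036 = 0.294; P(A=4 | B=3) = 0.102/0.294 = 0.34694.
P(B=2) = 0.119 + 0.019 + 0.010 + 0.042 + 0.007 = 0.197; P(A=4 | B=2) = 0.042/0.197 = 0.21320.
Difference = 0.1337.

0.1337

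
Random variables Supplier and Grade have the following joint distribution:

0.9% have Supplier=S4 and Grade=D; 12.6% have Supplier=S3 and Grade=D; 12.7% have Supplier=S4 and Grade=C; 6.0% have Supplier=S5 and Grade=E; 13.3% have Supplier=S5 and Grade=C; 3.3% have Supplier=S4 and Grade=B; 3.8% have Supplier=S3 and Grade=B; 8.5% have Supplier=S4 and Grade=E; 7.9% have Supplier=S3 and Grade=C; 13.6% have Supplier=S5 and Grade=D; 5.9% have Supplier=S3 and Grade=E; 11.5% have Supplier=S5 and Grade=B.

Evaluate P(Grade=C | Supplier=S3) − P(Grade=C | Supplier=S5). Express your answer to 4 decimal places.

P(Supplier=S3) = 0.038 + 0.079 + 0.126 + 0.059 = 0.302; P(Grade=C | Supplier=S3) = 0.079/0.302 = 0.26159.
P(Supplier=S5) = 0.115 + 0.133 + 0.136 + 0.060 = 0.444; P(Grade=C | Supplier=S5) = 0.133/0.444 = 0.29955.
Difference = -0.0380.

-0.0380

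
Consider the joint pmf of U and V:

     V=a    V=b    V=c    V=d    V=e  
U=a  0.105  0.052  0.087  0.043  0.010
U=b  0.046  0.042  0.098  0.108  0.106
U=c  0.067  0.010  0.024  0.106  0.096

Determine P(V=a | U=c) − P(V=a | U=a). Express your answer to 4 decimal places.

P(U=c) = 0.067 + 0.010 + 0.024 + 0.106 + 0.096 = 0.303; P(V=a | U=c) = 0.067/0.303 = 0.22112.
P(U=a) = 0.105 + 0.052 + 0.087 + 0.043 + 0.010 = 0.297; P(V=a | U=a) = 0.105/0.297 = 0.35354.
Difference = -0.1324.

-0.1324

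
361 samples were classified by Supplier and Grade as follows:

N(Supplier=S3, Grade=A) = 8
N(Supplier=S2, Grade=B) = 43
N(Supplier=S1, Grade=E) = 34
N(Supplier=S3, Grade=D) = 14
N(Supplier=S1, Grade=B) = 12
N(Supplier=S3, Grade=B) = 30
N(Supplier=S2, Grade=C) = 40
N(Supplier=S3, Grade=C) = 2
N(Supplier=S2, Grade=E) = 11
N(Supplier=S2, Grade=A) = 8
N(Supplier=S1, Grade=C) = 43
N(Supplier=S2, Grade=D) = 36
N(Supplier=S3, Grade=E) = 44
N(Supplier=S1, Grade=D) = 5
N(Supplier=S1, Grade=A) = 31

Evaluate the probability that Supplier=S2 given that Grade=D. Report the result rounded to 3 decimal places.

Total with Grade=D: 5 + 36 + 14 = 55.
P(Supplier=S2 | Grade=D) = 36/55 = 0.655.

0.655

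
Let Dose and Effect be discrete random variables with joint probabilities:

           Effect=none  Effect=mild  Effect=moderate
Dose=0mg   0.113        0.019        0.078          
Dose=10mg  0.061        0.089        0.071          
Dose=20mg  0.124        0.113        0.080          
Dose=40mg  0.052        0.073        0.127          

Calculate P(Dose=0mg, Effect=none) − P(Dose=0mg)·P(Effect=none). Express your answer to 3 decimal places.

P(Dose=0mg) = 0.113 + 0.019 + 0.078 = 0.210.
P(Effect=none) = 0.113 + 0.061 + 0.124 + 0.052 = 0.350.
P(Dose=0mg, Effect=none) − P(Dose=0mg)P(Effect=none) = 0.113 − 0.210×0.350 = 0.040.

0.040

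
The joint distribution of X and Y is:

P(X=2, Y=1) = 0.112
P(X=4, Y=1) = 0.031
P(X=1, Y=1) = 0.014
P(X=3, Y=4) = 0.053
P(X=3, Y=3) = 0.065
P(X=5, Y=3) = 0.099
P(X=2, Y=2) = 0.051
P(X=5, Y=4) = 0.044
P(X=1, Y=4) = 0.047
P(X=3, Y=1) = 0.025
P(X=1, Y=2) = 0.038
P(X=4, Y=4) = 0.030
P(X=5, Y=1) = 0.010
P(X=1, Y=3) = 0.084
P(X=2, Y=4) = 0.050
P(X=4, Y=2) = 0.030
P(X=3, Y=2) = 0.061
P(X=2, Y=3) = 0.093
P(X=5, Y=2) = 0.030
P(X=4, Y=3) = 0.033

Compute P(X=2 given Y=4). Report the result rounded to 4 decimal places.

0.2232

P(Y=4) = 0.047 + 0.050 + 0.053 + 0.030 + 0.044 = 0.224.
P(X=2 | Y=4) = 0.050/0.224 = 0.2232.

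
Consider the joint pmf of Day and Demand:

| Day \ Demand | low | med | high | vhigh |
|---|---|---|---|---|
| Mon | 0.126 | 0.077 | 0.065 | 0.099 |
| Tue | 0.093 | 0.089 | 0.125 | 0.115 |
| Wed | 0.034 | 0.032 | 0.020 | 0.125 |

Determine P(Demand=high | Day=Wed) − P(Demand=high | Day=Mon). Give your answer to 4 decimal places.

-0.0823

P(Day=Wed) = 0.034 + 0.032 + 0.020 + 0.125 = 0.211; P(Demand=high | Day=Wed) = 0.020/0.211 = 0.09479.
P(Day=Mon) = 0.126 + 0.077 + 0.065 + 0.099 = 0.367; P(Demand=high | Day=Mon) = 0.065/0.367 = 0.17711.
Difference = -0.0823.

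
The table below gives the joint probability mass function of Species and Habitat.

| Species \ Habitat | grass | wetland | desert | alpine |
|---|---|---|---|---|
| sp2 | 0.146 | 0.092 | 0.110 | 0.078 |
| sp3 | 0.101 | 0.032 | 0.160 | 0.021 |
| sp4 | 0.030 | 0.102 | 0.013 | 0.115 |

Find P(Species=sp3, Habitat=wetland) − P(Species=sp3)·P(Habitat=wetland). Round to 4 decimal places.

P(Species=sp3) = 0.101 + 0.032 + 0.160 + 0.021 = 0.314.
P(Habitat=wetland) = 0.092 + 0.032 + 0.102 = 0.226.
P(Species=sp3, Habitat=wetland) − P(Species=sp3)P(Habitat=wetland) = 0.032 − 0.314×0.226 = -0.0390.

-0.0390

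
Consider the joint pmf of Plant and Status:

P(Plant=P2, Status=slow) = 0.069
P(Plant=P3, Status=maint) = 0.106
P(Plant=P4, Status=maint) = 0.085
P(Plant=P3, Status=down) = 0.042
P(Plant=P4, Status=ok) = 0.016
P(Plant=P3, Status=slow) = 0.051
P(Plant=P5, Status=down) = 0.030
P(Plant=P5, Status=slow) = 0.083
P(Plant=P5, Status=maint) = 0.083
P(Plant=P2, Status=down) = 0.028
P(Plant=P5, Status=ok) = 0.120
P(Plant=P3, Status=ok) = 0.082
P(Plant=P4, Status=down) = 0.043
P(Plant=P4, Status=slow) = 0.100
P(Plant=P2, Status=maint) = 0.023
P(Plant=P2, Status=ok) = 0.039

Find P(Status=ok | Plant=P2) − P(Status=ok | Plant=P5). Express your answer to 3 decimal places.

-0.134

P(Plant=P2) = 0.039 + 0.069 + 0.028 + 0.023 = 0.159; P(Status=ok | Plant=P2) = 0.039/0.159 = 0.2453.
P(Plant=P5) = 0.120 + 0.083 + 0.030 + 0.083 = 0.316; P(Status=ok | Plant=P5) = 0.120/0.316 = 0.3797.
Difference = -0.134.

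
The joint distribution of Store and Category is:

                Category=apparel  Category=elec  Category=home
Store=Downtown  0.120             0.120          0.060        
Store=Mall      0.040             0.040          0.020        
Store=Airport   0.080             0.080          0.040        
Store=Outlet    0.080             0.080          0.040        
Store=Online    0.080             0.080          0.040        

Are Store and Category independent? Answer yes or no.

yes

Every cell satisfies P(Store,Category) = P(Store)·P(Category). For instance P(Store=Airport) = 0.200, P(Category=elec) = 0.400, and 0.200×0.400 = 0.080 matches the joint entry. So Store and Category are independent.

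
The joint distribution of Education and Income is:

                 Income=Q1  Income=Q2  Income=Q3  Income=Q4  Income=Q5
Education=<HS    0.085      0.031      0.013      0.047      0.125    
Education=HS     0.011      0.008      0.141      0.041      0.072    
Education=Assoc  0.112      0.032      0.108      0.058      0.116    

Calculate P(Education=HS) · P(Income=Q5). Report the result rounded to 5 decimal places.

P(Education=HS) = 0.011 + 0.008 + 0.141 + 0.041 + 0.072 = 0.273.
P(Income=Q5) = 0.125 + 0.072 + 0.116 = 0.313.
Product: 0.273 × 0.313 = 0.08545.

0.08545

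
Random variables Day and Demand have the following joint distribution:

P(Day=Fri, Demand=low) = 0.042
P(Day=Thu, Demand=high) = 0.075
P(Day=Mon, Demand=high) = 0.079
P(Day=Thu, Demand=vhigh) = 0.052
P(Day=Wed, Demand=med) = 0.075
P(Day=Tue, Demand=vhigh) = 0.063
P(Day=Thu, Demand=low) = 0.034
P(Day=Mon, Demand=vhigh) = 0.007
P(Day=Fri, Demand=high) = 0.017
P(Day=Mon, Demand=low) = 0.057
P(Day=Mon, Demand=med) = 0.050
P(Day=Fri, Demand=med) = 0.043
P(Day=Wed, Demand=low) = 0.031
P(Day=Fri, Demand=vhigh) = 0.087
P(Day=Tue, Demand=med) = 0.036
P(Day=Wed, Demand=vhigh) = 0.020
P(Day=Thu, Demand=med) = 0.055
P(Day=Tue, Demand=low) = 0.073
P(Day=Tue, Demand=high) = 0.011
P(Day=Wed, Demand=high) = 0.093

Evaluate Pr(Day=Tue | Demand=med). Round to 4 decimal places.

0.1390

P(Demand=med) = 0.050 + 0.036 + 0.075 + 0.055 + 0.043 = 0.259.
P(Day=Tue | Demand=med) = 0.036/0.259 = 0.1390.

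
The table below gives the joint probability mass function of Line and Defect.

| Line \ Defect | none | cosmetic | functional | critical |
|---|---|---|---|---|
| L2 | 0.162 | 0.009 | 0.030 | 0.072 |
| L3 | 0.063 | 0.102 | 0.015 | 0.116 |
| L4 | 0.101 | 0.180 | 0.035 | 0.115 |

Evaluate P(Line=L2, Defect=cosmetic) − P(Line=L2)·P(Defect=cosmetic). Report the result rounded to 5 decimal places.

-0.07044

P(Line=L2) = 0.162 + 0.009 + 0.030 + 0.072 = 0.273.
P(Defect=cosmetic) = 0.009 + 0.102 + 0.180 = 0.291.
P(Line=L2, Defect=cosmetic) − P(Line=L2)P(Defect=cosmetic) = 0.009 − 0.273×0.291 = -0.07044.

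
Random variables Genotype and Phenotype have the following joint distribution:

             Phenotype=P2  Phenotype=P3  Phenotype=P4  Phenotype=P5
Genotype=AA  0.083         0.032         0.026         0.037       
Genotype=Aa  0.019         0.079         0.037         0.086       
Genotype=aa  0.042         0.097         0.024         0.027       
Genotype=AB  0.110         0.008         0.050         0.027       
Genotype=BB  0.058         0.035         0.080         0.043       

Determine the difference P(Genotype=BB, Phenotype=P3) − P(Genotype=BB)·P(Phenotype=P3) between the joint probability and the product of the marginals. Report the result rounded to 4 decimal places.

-0.0192

P(Genotype=BB) = 0.058 + 0.035 + 0.080 + 0.043 = 0.216.
P(Phenotype=P3) = 0.032 + 0.079 + 0.097 + 0.008 + 0.035 = 0.251.
P(Genotype=BB, Phenotype=P3) − P(Genotype=BB)P(Phenotype=P3) = 0.035 − 0.216×0.251 = -0.0192.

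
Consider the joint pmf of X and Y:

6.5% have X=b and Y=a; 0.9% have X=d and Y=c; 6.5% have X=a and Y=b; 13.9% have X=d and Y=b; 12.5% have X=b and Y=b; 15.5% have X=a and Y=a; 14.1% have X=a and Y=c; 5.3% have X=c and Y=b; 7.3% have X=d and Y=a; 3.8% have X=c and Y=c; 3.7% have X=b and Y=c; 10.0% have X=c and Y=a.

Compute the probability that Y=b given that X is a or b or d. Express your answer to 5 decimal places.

P(X=a) = 0.155 + 0.065 + 0.141 = 0.361.
P(X=b) = 0.065 + 0.125 + 0.037 = 0.227.
P(X=d) = 0.073 + 0.139 + 0.009 = 0.221.
P(X ∈ {a, b, d}) = 0.361 + 0.227 + 0.221 = 0.809; P(Y=b, X ∈ {a, b, d}) = 0.065 + 0.125 + 0.139 = 0.329.
P(Y=b | X ∈ {a, b, d}) = 0.329/0.809 = 0.40667.

0.40667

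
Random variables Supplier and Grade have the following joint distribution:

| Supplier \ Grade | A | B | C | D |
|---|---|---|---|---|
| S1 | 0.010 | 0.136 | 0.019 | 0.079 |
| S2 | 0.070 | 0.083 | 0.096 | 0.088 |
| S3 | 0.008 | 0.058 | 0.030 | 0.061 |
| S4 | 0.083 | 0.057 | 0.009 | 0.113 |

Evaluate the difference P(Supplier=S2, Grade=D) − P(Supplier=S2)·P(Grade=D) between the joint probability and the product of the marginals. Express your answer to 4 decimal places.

-0.0269

P(Supplier=S2) = 0.070 + 0.083 + 0.096 + 0.088 = 0.337.
P(Grade=D) = 0.079 + 0.088 + 0.061 + 0.113 = 0.341.
P(Supplier=S2, Grade=D) − P(Supplier=S2)P(Grade=D) = 0.088 − 0.337×0.341 = -0.0269.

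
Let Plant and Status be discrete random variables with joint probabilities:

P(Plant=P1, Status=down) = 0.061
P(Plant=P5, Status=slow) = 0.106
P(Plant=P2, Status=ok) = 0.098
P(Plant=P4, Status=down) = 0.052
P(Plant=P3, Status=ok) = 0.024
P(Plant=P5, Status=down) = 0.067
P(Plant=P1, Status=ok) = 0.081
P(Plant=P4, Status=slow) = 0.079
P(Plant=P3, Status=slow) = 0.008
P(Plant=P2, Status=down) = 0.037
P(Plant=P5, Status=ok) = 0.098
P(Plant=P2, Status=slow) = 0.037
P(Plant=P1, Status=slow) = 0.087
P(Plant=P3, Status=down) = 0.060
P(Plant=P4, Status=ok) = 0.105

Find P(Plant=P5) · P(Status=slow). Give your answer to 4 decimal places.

P(Plant=P5) = 0.098 + 0.106 + 0.067 = 0.271.
P(Status=slow) = 0.087 + 0.037 + 0.008 + 0.079 + 0.106 = 0.317.
Product: 0.271 × 0.317 = 0.0859.

0.0859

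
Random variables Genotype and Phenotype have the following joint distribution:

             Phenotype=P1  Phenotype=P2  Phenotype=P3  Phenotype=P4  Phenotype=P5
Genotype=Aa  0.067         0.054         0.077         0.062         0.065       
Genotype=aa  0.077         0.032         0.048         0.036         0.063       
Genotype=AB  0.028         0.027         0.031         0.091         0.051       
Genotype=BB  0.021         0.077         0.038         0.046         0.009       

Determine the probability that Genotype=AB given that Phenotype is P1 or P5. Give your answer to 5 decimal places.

P(Phenotype=P1) = 0.067 + 0.077 + 0.028 + 0.021 = 0.193.
P(Phenotype=P5) = 0.065 + 0.063 + 0.051 + 0.009 = 0.188.
P(Phenotype ∈ {P1, P5}) = 0.193 + 0.188 = 0.381; P(Genotype=AB, Phenotype ∈ {P1, P5}) = 0.028 + 0.051 = 0.079.
P(Genotype=AB | Phenotype ∈ {P1, P5}) = 0.079/0.381 = 0.20735.

0.20735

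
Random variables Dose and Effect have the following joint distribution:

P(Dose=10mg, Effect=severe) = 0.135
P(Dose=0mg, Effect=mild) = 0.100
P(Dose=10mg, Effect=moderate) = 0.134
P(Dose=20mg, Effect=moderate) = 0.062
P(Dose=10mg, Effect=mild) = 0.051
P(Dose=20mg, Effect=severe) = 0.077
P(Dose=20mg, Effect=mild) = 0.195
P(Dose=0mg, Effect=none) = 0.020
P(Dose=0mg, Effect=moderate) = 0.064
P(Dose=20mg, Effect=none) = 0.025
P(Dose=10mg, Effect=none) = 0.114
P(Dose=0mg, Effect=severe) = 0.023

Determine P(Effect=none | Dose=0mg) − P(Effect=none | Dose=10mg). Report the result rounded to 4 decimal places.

-0.1661

P(Dose=0mg) = 0.020 + 0.100 + 0.064 + 0.023 = 0.207; P(Effect=none | Dose=0mg) = 0.020/0.207 = 0.09662.
P(Dose=10mg) = 0.114 + 0.051 + 0.134 + 0.135 = 0.434; P(Effect=none | Dose=10mg) = 0.114/0.434 = 0.26267.
Difference = -0.1661.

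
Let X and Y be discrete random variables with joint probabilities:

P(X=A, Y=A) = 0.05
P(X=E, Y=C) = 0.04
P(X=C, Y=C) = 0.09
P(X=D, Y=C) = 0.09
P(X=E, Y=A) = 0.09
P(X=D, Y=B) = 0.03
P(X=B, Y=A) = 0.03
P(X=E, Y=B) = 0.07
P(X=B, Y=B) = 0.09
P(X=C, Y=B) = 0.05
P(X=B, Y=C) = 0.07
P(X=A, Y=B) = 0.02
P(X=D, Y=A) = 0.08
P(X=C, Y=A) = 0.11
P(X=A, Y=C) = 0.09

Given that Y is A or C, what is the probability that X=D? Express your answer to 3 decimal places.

0.230

P(Y=A) = 0.05 + 0.03 + 0.11 + 0.08 + 0.09 = 0.36.
P(Y=C) = 0.09 + 0.07 + 0.09 + 0.09 + 0.04 = 0.38.
P(Y ∈ {A, C}) = 0.36 + 0.38 = 0.74; P(X=D, Y ∈ {A, C}) = 0.08 + 0.09 = 0.17.
P(X=D | Y ∈ {A, C}) = 0.17/0.74 = 0.230.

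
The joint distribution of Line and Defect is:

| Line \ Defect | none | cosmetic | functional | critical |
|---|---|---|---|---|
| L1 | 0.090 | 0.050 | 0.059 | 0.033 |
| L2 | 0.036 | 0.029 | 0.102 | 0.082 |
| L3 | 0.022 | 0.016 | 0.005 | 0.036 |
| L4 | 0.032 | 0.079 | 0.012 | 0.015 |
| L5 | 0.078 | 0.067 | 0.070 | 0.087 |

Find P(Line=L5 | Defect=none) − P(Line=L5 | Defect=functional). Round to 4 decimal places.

0.0201

P(Defect=none) = 0.090 + 0.036 + 0.022 + 0.032 + 0.078 = 0.258; P(Line=L5 | Defect=none) = 0.078/0.258 = 0.30233.
P(Defect=functional) = 0.059 + 0.102 + 0.005 + 0.012 + 0.070 = 0.248; P(Line=L5 | Defect=functional) = 0.070/0.248 = 0.28226.
Difference = 0.0201.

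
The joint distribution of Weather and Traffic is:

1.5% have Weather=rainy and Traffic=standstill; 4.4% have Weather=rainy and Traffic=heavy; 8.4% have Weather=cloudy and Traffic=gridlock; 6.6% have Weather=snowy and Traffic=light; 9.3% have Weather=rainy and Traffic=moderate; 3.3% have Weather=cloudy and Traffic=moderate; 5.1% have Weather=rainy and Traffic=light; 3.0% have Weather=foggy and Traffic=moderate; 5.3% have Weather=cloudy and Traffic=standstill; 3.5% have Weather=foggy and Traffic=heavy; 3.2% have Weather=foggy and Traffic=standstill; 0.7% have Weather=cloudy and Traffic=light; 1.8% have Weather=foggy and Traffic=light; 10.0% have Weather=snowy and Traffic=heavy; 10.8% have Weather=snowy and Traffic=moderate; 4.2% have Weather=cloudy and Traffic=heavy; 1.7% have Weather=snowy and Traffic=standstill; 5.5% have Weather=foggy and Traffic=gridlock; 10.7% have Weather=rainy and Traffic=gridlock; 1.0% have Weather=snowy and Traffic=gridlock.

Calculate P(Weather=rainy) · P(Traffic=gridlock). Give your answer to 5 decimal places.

P(Weather=rainy) = 0.051 + 0.093 + 0.044 + 0.107 + 0.015 = 0.310.
P(Traffic=gridlock) = 0.084 + 0.107 + 0.010 + 0.055 = 0.256.
Product: 0.310 × 0.256 = 0.07936.

0.07936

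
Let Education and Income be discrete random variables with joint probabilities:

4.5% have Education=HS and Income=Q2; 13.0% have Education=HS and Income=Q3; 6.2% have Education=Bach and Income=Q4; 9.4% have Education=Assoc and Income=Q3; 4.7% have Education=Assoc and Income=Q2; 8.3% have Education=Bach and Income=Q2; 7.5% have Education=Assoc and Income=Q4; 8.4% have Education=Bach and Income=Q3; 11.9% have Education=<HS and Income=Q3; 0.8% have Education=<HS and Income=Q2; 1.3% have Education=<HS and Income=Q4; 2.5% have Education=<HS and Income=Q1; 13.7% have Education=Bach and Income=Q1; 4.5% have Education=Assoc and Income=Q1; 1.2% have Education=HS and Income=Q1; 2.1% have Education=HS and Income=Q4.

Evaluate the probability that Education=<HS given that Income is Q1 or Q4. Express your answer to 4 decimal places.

0.0974

P(Income=Q1) = 0.025 + 0.012 + 0.045 + 0.137 = 0.219.
P(Income=Q4) = 0.013 + 0.021 + 0.075 + 0.062 = 0.171.
P(Income ∈ {Q1, Q4}) = 0.219 + 0.171 = 0.390; P(Education=<HS, Income ∈ {Q1, Q4}) = 0.025 + 0.013 = 0.038.
P(Education=<HS | Income ∈ {Q1, Q4}) = 0.038/0.390 = 0.0974.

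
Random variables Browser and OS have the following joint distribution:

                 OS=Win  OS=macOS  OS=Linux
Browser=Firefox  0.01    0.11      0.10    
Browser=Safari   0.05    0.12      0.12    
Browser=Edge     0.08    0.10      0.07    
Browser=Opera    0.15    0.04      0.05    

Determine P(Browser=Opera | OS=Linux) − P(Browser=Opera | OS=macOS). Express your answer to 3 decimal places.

0.039

P(OS=Linux) = 0.10 + 0.12 + 0.07 + 0.05 = 0.34; P(Browser=Opera | OS=Linux) = 0.05/0.34 = 0.1471.
P(OS=macOS) = 0.11 + 0.12 + 0.10 + 0.04 = 0.37; P(Browser=Opera | OS=macOS) = 0.04/0.37 = 0.1081.
Difference = 0.039.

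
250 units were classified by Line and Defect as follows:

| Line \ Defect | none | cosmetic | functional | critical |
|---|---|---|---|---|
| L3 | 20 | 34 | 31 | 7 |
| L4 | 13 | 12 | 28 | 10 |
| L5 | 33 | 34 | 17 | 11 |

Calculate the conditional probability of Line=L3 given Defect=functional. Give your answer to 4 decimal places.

Total with Defect=functional: 31 + 28 + 17 = 76.
P(Line=L3 | Defect=functional) = 31/76 = 0.4079.

0.4079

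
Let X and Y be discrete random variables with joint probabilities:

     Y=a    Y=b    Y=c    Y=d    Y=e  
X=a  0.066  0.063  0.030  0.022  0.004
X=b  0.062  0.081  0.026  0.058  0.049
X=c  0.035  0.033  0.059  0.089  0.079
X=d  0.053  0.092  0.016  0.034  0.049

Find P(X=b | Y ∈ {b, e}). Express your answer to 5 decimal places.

P(Y=b) = 0.063 + 0.081 + 0.033 + 0.092 = 0.269.
P(Y=e) = 0.004 + 0.049 + 0.079 + 0.049 = 0.181.
P(Y ∈ {b, e}) = 0.269 + 0.181 = 0.450; P(X=b, Y ∈ {b, e}) = 0.081 + 0.049 = 0.130.
P(X=b | Y ∈ {b, e}) = 0.130/0.450 = 0.28889.

0.28889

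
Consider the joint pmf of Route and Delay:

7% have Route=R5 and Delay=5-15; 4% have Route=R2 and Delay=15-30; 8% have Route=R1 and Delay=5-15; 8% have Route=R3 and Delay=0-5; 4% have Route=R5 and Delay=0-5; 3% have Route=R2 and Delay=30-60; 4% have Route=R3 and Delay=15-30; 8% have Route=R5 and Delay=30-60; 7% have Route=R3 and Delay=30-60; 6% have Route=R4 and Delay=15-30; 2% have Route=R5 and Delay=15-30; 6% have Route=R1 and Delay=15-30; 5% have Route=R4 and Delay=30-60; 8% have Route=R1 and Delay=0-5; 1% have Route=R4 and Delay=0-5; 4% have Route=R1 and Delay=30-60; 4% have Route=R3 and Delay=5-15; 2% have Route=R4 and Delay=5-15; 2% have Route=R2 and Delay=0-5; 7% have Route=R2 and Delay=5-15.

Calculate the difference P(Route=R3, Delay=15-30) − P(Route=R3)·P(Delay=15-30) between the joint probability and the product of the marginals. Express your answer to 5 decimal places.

P(Route=R3) = 0.08 + 0.04 + 0.04 + 0.07 = 0.23.
P(Delay=15-30) = 0.06 + 0.04 + 0.04 + 0.06 + 0.02 = 0.22.
P(Route=R3, Delay=15-30) − P(Route=R3)P(Delay=15-30) = 0.04 − 0.23×0.22 = -0.01060.

-0.01060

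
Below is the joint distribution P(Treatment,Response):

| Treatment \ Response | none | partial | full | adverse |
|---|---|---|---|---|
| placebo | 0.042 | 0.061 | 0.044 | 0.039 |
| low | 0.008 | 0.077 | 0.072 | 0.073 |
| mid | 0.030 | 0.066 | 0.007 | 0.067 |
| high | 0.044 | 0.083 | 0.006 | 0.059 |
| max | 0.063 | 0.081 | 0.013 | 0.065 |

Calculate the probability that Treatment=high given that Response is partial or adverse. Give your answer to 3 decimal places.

0.212

P(Response=partial) = 0.061 + 0.077 + 0.066 + 0.083 + 0.081 = 0.368.
P(Response=adverse) = 0.039 + 0.073 + 0.067 + 0.059 + 0.065 = 0.303.
P(Response ∈ {partial, adverse}) = 0.368 + 0.303 = 0.671; P(Treatment=high, Response ∈ {partial, adverse}) = 0.083 + 0.059 = 0.142.
P(Treatment=high | Response ∈ {partial, adverse}) = 0.142/0.671 = 0.212.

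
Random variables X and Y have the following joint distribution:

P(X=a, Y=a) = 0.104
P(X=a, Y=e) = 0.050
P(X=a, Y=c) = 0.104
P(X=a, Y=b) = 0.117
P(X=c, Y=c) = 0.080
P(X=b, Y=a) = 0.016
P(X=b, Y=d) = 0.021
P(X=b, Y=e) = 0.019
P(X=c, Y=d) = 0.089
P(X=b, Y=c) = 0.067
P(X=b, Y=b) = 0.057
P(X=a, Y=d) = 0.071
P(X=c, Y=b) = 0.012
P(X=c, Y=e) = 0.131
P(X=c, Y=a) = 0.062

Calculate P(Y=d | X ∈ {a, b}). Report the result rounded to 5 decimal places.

0.14696

P(X=a) = 0.104 + 0.117 + 0.104 + 0.071 + 0.050 = 0.446.
P(X=b) = 0.016 + 0.057 + 0.067 + 0.021 + 0.019 = 0.180.
P(X ∈ {a, b}) = 0.446 + 0.180 = 0.626; P(Y=d, X ∈ {a, b}) = 0.071 + 0.021 = 0.092.
P(Y=d | X ∈ {a, b}) = 0.092/0.626 = 0.14696.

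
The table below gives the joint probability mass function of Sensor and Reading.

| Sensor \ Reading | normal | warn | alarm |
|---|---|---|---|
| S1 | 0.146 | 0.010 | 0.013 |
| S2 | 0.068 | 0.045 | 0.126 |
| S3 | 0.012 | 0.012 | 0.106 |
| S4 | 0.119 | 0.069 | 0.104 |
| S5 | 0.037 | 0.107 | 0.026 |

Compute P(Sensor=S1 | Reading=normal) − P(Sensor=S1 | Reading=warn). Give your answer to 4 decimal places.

P(Reading=normal) = 0.146 + 0.068 + 0.012 + 0.119 + 0.037 = 0.382; P(Sensor=S1 | Reading=normal) = 0.146/0.382 = 0.38220.
P(Reading=warn) = 0.010 + 0.045 + 0.012 + 0.069 + 0.107 = 0.243; P(Sensor=S1 | Reading=warn) = 0.010/0.243 = 0.04115.
Difference = 0.3410.

0.3410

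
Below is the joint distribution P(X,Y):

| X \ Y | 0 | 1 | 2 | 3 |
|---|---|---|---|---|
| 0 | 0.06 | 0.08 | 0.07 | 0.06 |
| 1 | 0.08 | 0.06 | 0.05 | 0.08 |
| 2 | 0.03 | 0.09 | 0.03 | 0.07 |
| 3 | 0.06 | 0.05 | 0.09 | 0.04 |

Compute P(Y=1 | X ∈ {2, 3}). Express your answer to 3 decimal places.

P(X=2) = 0.03 + 0.09 + 0.03 + 0.07 = 0.22.
P(X=3) = 0.06 + 0.05 + 0.09 + 0.04 = 0.24.
P(X ∈ {2, 3}) = 0.22 + 0.24 = 0.46; P(Y=1, X ∈ {2, 3}) = 0.09 + 0.05 = 0.14.
P(Y=1 | X ∈ {2, 3}) = 0.14/0.46 = 0.304.

0.304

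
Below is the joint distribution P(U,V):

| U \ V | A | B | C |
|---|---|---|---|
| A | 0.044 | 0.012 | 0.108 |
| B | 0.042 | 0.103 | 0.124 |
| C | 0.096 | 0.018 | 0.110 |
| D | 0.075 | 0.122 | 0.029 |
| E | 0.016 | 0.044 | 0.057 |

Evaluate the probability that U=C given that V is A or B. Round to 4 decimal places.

0.1993

P(V=A) = 0.044 + 0.042 + 0.096 + 0.075 + 0.016 = 0.273.
P(V=B) = 0.012 + 0.103 + 0.018 + 0.122 + 0.044 = 0.299.
P(V ∈ {A, B}) = 0.273 + 0.299 = 0.572; P(U=C, V ∈ {A, B}) = 0.096 + 0.018 = 0.114.
P(U=C | V ∈ {A, B}) = 0.114/0.572 = 0.1993.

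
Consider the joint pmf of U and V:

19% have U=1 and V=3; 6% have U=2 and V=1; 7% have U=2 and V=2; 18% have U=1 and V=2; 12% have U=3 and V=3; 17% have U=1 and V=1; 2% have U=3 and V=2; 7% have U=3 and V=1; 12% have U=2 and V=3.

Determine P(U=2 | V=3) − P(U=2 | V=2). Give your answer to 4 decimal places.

P(V=3) = 0.19 + 0.12 + 0.12 = 0.43; P(U=2 | V=3) = 0.12/0.43 = 0.27907.
P(V=2) = 0.18 + 0.07 + 0.02 = 0.27; P(U=2 | V=2) = 0.07/0.27 = 0.25926.
Difference = 0.0198.

0.0198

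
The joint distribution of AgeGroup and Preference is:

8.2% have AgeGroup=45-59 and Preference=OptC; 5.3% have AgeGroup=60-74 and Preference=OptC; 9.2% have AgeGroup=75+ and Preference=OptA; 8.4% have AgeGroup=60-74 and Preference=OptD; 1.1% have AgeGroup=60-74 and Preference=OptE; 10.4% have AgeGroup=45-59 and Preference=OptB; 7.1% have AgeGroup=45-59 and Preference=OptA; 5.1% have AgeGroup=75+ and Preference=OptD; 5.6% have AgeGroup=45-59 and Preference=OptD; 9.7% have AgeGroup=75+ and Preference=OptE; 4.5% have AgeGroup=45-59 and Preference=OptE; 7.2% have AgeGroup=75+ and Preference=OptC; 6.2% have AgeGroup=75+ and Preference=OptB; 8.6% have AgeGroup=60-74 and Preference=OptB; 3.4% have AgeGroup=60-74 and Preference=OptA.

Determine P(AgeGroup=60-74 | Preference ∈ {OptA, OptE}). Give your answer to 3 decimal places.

P(Preference=OptA) = 0.071 + 0.034 + 0.092 = 0.197.
P(Preference=OptE) = 0.045 + 0.011 + 0.097 = 0.153.
P(Preference ∈ {OptA, OptE}) = 0.197 + 0.153 = 0.350; P(AgeGroup=60-74, Preference ∈ {OptA, OptE}) = 0.034 + 0.011 = 0.045.
P(AgeGroup=60-74 | Preference ∈ {OptA, OptE}) = 0.045/0.350 = 0.129.

0.129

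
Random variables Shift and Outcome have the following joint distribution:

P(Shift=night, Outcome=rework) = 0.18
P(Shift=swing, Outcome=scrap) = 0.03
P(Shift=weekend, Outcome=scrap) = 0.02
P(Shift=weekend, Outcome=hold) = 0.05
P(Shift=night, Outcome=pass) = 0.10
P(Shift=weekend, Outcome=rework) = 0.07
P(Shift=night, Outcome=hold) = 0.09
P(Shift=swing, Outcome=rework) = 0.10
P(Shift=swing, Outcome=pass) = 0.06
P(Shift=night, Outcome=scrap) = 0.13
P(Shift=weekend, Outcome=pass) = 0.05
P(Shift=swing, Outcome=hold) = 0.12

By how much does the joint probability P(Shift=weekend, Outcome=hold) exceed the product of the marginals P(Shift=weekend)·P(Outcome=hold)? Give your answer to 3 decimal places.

0.001

P(Shift=weekend) = 0.05 + 0.07 + 0.02 + 0.05 = 0.19.
P(Outcome=hold) = 0.12 + 0.09 + 0.05 = 0.26.
P(Shift=weekend, Outcome=hold) − P(Shift=weekend)P(Outcome=hold) = 0.05 − 0.19×0.26 = 0.001.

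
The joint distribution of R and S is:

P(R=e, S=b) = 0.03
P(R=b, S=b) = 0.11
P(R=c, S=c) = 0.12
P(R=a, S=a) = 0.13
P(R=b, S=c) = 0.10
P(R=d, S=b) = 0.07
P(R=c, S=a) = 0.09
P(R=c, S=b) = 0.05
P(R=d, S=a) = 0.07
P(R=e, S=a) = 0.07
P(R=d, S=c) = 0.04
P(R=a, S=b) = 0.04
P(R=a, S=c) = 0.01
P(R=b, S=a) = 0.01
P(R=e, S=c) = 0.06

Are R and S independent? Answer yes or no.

no

P(R=b) = 0.22 and P(S=a) = 0.37, so their product is 0.0814, but P(R=b, S=a) = 0.01. Since these differ, R and S are not independent.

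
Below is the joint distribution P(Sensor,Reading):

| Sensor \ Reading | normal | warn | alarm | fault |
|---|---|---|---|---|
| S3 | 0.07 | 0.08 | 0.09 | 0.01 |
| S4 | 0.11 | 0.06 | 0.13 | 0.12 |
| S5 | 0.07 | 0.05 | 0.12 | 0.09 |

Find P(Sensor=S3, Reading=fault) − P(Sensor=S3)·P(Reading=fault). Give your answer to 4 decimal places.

-0.0450

P(Sensor=S3) = 0.07 + 0.08 + 0.09 + 0.01 = 0.25.
P(Reading=fault) = 0.01 + 0.12 + 0.09 = 0.22.
P(Sensor=S3, Reading=fault) − P(Sensor=S3)P(Reading=fault) = 0.01 − 0.25×0.22 = -0.0450.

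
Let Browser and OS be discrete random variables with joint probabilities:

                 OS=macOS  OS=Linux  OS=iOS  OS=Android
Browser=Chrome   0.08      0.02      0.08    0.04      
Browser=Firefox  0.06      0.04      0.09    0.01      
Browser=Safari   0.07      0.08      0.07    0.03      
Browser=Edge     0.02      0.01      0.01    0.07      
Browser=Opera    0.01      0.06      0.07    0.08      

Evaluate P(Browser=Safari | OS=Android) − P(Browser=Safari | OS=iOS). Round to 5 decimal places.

P(OS=Android) = 0.04 + 0.01 + 0.03 + 0.07 + 0.08 = 0.23; P(Browser=Safari | OS=Android) = 0.03/0.23 = 0.130435.
P(OS=iOS) = 0.08 + 0.09 + 0.07 + 0.01 + 0.07 = 0.32; P(Browser=Safari | OS=iOS) = 0.07/0.32 = 0.218750.
Difference = -0.08832.

-0.08832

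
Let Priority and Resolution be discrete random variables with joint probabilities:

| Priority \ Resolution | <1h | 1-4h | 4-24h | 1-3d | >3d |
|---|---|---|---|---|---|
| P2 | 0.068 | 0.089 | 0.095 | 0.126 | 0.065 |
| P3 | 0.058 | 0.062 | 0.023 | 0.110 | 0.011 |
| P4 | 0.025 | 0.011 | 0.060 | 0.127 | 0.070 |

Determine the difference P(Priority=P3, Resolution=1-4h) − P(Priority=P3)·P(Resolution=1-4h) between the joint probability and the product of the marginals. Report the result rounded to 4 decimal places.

0.0192

P(Priority=P3) = 0.058 + 0.062 + 0.023 + 0.110 + 0.011 = 0.264.
P(Resolution=1-4h) = 0.089 + 0.062 + 0.011 = 0.162.
P(Priority=P3, Resolution=1-4h) − P(Priority=P3)P(Resolution=1-4h) = 0.062 − 0.264×0.162 = 0.0192.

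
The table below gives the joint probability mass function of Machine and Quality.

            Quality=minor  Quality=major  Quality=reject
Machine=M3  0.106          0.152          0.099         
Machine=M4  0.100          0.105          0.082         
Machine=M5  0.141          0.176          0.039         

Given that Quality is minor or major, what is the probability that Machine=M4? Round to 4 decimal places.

0.2628

P(Quality=minor) = 0.106 + 0.100 + 0.141 = 0.347.
P(Quality=major) = 0.152 + 0.105 + 0.176 = 0.433.
P(Quality ∈ {minor, major}) = 0.347 + 0.433 = 0.780; P(Machine=M4, Quality ∈ {minor, major}) = 0.100 + 0.105 = 0.205.
P(Machine=M4 | Quality ∈ {minor, major}) = 0.205/0.780 = 0.2628.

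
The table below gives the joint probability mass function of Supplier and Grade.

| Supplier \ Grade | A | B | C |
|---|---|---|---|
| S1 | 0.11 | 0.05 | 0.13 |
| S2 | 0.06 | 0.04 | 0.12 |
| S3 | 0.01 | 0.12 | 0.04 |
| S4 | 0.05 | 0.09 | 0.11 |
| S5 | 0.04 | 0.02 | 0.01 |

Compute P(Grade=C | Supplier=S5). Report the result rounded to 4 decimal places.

P(Supplier=S5) = 0.04 + 0.02 + 0.01 = 0.07.
P(Grade=C | Supplier=S5) = 0.01/0.07 = 0.1429.

0.1429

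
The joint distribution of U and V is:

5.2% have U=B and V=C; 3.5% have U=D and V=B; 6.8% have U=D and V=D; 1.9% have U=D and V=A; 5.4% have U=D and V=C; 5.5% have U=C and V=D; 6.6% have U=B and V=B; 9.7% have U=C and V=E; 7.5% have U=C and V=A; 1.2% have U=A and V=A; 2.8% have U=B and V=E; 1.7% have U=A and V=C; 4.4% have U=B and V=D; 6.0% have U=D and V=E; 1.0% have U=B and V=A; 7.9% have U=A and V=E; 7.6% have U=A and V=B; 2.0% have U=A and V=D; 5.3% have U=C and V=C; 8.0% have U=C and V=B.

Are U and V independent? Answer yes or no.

P(U=C) = 0.360 and P(V=A) = 0.116, so their product is 0.04176, but P(U=C, V=A) = 0.075. Since these differ, U and V are not independent.

no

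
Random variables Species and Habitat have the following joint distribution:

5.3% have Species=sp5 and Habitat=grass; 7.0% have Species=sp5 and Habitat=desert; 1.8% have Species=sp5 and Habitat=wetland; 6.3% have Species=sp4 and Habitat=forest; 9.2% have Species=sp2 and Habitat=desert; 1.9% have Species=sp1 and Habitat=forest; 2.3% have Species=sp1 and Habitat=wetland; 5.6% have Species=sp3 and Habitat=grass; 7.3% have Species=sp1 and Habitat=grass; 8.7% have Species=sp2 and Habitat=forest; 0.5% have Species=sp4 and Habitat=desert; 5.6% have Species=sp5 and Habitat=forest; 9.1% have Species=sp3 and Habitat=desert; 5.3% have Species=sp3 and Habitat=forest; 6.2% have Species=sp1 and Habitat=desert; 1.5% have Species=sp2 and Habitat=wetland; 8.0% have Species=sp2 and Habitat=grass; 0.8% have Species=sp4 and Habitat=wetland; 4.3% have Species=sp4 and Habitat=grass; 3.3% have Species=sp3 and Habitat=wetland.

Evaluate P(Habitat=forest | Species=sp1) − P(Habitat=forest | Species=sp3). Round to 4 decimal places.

-0.1201

P(Species=sp1) = 0.019 + 0.073 + 0.023 + 0.062 = 0.177; P(Habitat=forest | Species=sp1) = 0.019/0.177 = 0.10734.
P(Species=sp3) = 0.053 + 0.056 + 0.033 + 0.091 = 0.233; P(Habitat=forest | Species=sp3) = 0.053/0.233 = 0.22747.
Difference = -0.1201.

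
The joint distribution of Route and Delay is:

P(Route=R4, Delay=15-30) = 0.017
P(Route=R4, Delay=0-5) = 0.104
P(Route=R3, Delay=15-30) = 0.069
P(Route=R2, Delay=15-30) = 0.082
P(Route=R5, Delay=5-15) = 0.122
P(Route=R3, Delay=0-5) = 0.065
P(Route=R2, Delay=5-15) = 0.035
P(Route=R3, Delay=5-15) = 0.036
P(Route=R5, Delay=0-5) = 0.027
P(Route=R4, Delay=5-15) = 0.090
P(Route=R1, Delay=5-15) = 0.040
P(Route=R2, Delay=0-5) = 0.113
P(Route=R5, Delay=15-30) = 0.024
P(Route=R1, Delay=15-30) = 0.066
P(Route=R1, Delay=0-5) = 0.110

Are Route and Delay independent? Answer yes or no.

P(Route=R5) = 0.173 and P(Delay=5-15) = 0.323, so their product is 0.05588, but P(Route=R5, Delay=5-15) = 0.122. Since these differ, Route and Delay are not independent.

no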